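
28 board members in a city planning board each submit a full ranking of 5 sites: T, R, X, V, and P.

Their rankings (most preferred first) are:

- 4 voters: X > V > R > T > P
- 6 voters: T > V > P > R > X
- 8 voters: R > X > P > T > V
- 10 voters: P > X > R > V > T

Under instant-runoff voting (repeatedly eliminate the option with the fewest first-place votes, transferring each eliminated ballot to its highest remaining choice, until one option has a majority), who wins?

P

Round 1: P 10, R 8, T 6, X 4, V 0. V has the fewest and is eliminated.
Round 2: P 10, R 8, T 6, X 4. X has the fewest and is eliminated.
Round 3: R 12, P 10, T 6. T has the fewest and is eliminated.
Round 4: P 16, R 12. P has a majority.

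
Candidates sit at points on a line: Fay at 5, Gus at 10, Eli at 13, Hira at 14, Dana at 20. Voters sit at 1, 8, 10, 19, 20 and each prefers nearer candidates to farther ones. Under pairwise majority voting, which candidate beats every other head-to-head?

Gus

With single-peaked preferences on a line, the Condorcet winner is the candidate closest to the median voter.
The median voter (position 10) is closest to Gus at 10.
Check: Gus vs Dana — voters closer to Gus: 3 of 5.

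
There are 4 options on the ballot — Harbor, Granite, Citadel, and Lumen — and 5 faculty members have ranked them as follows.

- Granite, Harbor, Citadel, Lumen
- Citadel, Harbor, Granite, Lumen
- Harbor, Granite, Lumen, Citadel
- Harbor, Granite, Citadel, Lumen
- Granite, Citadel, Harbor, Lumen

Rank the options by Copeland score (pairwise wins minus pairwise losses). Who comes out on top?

Pairwise results:
  Harbor vs Granite: Harbor wins 3–2.
  Harbor vs Citadel: Harbor wins 3–2.
  Harbor vs Lumen: Harbor wins 5–0.
  Granite vs Citadel: Granite wins 4–1.
  Granite vs Lumen: Granite wins 5–0.
  Citadel vs Lumen: Citadel wins 4–1.
Copeland scores (wins − losses):
  Harbor: 3 − 0 = 3
  Granite: 2 − 1 = 1
  Citadel: 1 − 2 = -1
  Lumen: 0 − 3 = -3
Harbor has the best Copeland score.

Harbor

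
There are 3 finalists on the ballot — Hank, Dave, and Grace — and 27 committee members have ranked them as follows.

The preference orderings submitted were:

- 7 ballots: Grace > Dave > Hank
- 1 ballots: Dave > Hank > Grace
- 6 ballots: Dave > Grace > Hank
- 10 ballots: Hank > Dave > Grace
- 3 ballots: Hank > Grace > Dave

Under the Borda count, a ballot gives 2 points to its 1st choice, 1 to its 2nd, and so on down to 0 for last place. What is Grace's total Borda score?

Borda scores:
  Hank: 7·0 + 1 + 6·0 + 10·2 + 3·2 = 27
  Dave: 7·1 + 2 + 6·2 + 10·1 + 3·0 = 31
  Grace: 7·2 + 0 + 6·1 + 10·0 + 3·1 = 23

23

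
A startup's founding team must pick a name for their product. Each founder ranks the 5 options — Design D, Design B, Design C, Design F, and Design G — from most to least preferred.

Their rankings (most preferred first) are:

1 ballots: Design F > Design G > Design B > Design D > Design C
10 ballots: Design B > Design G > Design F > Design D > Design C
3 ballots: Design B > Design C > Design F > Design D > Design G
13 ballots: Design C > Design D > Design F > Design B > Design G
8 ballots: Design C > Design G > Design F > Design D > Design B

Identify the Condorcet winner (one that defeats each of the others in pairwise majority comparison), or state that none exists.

Design C

Head-to-head results (35 voters total):
Design D vs Design B: Design D wins 21–14.
Design D vs Design C: Design C wins 24–11.
Design D vs Design F: Design F wins 22–13.
Design D vs Design G: Design G wins 19–16.
Design B vs Design C: Design C wins 21–14.
Design B vs Design F: Design F wins 22–13.
Design B vs Design G: Design B wins 26–9.
Design C vs Design F: Design C wins 24–11.
Design C vs Design G: Design C wins 24–11.
Design F vs Design G: Design G wins 18–17.
Design C beats each rival — Design D (24–11), Design B (21–14), Design F (24–11), Design G (24–11) — so Design C is the Condorcet winner.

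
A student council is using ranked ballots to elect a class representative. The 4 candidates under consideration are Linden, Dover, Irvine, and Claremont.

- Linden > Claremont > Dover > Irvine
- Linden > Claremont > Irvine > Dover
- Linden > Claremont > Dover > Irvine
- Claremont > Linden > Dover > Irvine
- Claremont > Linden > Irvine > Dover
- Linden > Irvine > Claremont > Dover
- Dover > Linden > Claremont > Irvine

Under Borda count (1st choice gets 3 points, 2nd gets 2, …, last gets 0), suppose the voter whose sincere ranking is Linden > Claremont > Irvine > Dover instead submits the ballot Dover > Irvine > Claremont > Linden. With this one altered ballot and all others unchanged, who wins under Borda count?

Linden

Borda totals with the altered ballot: Linden 15, Dover 9, Irvine 5, Claremont 13.
The winner is unchanged: still Linden.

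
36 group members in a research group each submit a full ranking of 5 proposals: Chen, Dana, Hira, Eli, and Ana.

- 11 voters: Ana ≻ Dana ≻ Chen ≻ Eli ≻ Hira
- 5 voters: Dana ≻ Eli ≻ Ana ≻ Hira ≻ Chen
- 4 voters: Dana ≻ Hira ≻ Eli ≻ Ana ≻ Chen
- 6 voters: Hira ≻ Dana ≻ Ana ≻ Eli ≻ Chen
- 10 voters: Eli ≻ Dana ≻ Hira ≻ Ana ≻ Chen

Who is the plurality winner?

First-place vote totals:
  Chen: 0
  Dana: 9
  Hira: 6
  Eli: 10
  Ana: 11
Ana has the most first-place votes.

Ana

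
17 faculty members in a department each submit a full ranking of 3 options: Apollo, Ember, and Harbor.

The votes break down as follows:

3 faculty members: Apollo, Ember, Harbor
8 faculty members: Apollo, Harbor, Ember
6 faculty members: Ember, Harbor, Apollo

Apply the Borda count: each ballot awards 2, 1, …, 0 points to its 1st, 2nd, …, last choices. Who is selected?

Apollo

Borda scores:
  Apollo: 3·2 + 8·2 + 6·0 = 22
  Ember: 3·1 + 8·0 + 6·2 = 15
  Harbor: 3·0 + 8·1 + 6·1 = 14
Apollo has the highest total.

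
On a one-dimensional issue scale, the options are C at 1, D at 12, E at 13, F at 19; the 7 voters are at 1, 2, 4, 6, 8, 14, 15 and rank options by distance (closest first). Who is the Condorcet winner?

With single-peaked preferences on a line, the Condorcet winner is the candidate closest to the median voter.
The median voter (position 6) is closest to C at 1.
Check: C vs F — voters closer to C: 5 of 7.

C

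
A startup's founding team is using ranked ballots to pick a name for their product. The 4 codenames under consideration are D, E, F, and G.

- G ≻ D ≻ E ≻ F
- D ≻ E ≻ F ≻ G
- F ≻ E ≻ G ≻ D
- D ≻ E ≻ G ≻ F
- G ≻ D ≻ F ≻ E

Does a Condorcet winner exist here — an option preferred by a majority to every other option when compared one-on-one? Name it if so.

Head-to-head results (5 voters total):
D vs E: D wins 4–1.
D vs F: D wins 4–1.
D vs G: G wins 3–2.
E vs F: E wins 3–2.
E vs G: E wins 3–2.
F vs G: G wins 3–2.
No candidate beats all others: D beats E beats G beats D, a majority cycle.

No Condorcet winner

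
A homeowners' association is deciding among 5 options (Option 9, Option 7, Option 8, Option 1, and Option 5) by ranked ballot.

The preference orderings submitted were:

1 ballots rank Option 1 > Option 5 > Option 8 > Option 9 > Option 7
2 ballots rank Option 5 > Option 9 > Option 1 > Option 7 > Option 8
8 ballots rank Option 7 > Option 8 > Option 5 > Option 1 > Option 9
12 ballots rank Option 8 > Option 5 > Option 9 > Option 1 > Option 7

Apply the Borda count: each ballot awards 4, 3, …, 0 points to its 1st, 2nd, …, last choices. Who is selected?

Borda scores:
  Option 9: 1 + 2·3 + 8·0 + 12·2 = 31
  Option 7: 0 + 2·1 + 8·4 + 12·0 = 34
  Option 8: 2 + 2·0 + 8·3 + 12·4 = 74
  Option 1: 4 + 2·2 + 8·1 + 12·1 = 28
  Option 5: 3 + 2·4 + 8·2 + 12·3 = 63
Option 8 has the highest total.

Option 8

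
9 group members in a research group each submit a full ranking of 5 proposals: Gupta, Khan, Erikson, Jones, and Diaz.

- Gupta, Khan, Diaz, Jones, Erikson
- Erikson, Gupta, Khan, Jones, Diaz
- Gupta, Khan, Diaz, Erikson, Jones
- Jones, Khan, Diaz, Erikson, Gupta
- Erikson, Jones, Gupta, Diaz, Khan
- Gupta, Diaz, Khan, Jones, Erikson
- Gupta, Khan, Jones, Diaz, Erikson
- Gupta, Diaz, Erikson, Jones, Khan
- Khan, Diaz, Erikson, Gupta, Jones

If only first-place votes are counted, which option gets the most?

Gupta

First-place vote totals:
  Gupta: 5
  Khan: 1
  Erikson: 2
  Jones: 1
  Diaz: 0
Gupta has the most first-place votes.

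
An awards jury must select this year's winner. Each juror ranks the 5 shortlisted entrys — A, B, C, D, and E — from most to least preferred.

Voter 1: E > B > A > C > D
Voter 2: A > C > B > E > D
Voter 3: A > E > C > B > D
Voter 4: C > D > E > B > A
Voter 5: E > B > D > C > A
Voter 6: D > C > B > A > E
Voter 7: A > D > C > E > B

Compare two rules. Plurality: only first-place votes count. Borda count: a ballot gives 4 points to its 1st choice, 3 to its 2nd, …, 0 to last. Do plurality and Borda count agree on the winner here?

Plurality first-place counts: A 3, B 0, C 1, D 1, E 2 → A.
Borda totals: A 15, B 12, C 16, D 12, E 15 → C.
The two rules disagree: plurality picks A, Borda picks C.

No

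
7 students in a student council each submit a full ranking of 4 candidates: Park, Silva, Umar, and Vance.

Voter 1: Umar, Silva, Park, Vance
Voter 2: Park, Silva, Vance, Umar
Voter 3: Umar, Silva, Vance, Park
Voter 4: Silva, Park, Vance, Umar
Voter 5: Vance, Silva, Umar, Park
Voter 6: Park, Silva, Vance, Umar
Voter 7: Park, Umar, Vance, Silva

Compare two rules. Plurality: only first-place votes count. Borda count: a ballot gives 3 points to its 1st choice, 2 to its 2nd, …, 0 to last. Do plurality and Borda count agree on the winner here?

Plurality first-place counts: Park 3, Silva 1, Umar 2, Vance 1 → Park.
Borda totals: Park 12, Silva 13, Umar 9, Vance 8 → Silva.
The two rules disagree: plurality picks Park, Borda picks Silva.

No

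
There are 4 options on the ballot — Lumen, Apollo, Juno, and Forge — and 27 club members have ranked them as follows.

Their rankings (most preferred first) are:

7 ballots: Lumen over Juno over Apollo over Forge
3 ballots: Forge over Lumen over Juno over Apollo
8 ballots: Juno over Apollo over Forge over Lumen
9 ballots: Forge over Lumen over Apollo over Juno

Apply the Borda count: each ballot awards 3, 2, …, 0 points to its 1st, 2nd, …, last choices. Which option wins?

Borda scores:
  Lumen: 7·3 + 3·2 + 8·0 + 9·2 = 45
  Apollo: 7·1 + 3·0 + 8·2 + 9·1 = 32
  Juno: 7·2 + 3·1 + 8·3 + 9·0 = 41
  Forge: 7·0 + 3·3 + 8·1 + 9·3 = 44
Lumen has the highest total.

Lumen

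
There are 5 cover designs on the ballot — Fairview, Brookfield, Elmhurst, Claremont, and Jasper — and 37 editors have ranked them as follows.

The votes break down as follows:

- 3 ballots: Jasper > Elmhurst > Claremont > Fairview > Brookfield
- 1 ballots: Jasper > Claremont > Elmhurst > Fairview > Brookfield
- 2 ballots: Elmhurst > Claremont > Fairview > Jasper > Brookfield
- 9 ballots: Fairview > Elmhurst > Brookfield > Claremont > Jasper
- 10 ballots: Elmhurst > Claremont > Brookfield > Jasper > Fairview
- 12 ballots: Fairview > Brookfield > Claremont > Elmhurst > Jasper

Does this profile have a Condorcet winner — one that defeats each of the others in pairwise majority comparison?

Head-to-head results (37 voters total):
Fairview vs Brookfield: Fairview wins 27–10.
Fairview vs Elmhurst: Fairview wins 21–16.
Fairview vs Claremont: Fairview wins 21–16.
Fairview vs Jasper: Fairview wins 23–14.
Brookfield vs Elmhurst: Elmhurst wins 25–12.
Brookfield vs Claremont: Brookfield wins 21–16.
Brookfield vs Jasper: Brookfield wins 31–6.
Elmhurst vs Claremont: Elmhurst wins 24–13.
Elmhurst vs Jasper: Elmhurst wins 33–4.
Claremont vs Jasper: Claremont wins 33–4.
Fairview beats each rival — Brookfield (27–10), Elmhurst (21–16), Claremont (21–16), Jasper (23–14) — so Fairview is the Condorcet winner.

Yes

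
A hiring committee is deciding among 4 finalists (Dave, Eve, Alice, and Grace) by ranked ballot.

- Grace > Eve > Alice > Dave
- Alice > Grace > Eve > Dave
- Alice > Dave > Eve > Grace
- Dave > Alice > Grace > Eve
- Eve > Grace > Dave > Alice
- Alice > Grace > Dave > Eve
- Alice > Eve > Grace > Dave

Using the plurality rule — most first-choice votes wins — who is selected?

First-place vote totals:
  Dave: 1
  Eve: 1
  Alice: 4
  Grace: 1
Alice has the most first-place votes.

Alice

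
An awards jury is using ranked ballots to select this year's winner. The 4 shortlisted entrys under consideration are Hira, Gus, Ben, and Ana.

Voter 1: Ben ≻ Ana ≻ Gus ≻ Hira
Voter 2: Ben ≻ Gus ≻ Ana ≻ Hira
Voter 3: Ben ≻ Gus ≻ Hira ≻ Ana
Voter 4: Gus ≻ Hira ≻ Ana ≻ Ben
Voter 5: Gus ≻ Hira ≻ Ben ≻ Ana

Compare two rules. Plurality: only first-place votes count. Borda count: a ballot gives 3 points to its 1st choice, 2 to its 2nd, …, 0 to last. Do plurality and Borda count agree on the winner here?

No

Plurality first-place counts: Hira 0, Gus 2, Ben 3, Ana 0 → Ben.
Borda totals: Hira 5, Gus 11, Ben 10, Ana 4 → Gus.
The two rules disagree: plurality picks Ben, Borda picks Gus.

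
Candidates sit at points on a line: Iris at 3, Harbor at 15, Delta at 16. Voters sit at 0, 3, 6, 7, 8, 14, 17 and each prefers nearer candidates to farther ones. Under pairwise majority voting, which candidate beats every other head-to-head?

Iris

With single-peaked preferences on a line, the Condorcet winner is the candidate closest to the median voter.
The median voter (position 7) is closest to Iris at 3.
Check: Iris vs Delta — voters closer to Iris: 5 of 7.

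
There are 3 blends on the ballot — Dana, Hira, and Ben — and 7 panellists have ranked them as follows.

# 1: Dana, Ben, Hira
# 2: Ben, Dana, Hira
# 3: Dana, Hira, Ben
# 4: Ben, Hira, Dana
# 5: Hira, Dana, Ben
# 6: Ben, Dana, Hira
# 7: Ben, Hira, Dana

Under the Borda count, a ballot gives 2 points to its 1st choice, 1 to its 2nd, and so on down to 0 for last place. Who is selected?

Borda scores:
  Dana: 2 + 1 + 2 + 0 + 1 + 1 + 0 = 7
  Hira: 0 + 0 + 1 + 1 + 2 + 0 + 1 = 5
  Ben: 1 + 2 + 0 + 2 + 0 + 2 + 2 = 9
Ben has the highest total.

Ben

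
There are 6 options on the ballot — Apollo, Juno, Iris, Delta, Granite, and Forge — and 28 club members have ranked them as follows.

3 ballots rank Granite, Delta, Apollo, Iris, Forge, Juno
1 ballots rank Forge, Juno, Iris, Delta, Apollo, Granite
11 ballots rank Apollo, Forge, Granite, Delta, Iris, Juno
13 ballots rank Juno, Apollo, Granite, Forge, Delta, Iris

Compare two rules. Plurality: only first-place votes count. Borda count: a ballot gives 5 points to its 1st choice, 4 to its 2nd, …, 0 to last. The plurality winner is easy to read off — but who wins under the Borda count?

Apollo

Plurality first-place counts: Apollo 11, Juno 13, Iris 0, Delta 0, Granite 3, Forge 1 → Juno.
Borda totals: Apollo 117, Juno 69, Iris 20, Delta 49, Granite 87, Forge 78 → Apollo.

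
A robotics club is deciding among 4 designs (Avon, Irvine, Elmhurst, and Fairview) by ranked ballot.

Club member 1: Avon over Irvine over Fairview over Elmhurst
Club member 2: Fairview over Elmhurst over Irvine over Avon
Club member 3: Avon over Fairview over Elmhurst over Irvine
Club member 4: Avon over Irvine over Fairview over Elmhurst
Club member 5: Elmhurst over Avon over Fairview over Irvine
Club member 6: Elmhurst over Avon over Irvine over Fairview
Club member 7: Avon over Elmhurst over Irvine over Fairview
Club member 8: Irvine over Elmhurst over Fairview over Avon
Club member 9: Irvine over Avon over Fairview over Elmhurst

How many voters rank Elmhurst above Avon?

4

Ballots ranking Elmhurst above Avon: 4.
Ballots ranking Avon above Elmhurst: 5.
So 4 of 9 voters prefer Elmhurst to Avon.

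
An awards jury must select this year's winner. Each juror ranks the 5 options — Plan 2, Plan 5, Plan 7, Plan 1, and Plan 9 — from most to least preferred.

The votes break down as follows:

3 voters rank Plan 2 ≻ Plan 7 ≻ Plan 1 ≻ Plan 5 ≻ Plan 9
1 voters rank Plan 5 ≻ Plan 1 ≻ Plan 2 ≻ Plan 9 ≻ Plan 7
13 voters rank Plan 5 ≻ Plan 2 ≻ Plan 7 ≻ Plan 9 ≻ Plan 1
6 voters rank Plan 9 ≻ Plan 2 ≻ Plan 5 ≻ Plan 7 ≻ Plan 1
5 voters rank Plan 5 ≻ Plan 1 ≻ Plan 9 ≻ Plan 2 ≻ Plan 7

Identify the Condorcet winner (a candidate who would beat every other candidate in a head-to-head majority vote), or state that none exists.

Plan 5

Head-to-head results (28 voters total):
Plan 2 vs Plan 5: Plan 5 wins 19–9.
Plan 2 vs Plan 7: Plan 2 wins 28–0.
Plan 2 vs Plan 1: Plan 2 wins 22–6.
Plan 2 vs Plan 9: Plan 2 wins 17–11.
Plan 5 vs Plan 7: Plan 5 wins 25–3.
Plan 5 vs Plan 1: Plan 5 wins 25–3.
Plan 5 vs Plan 9: Plan 5 wins 22–6.
Plan 7 vs Plan 1: Plan 7 wins 22–6.
Plan 7 vs Plan 9: Plan 7 wins 16–12.
Plan 1 vs Plan 9: Plan 9 wins 19–9.
Plan 5 beats each rival — Plan 2 (19–9), Plan 7 (25–3), Plan 1 (25–3), Plan 9 (22–6) — so Plan 5 is the Condorcet winner.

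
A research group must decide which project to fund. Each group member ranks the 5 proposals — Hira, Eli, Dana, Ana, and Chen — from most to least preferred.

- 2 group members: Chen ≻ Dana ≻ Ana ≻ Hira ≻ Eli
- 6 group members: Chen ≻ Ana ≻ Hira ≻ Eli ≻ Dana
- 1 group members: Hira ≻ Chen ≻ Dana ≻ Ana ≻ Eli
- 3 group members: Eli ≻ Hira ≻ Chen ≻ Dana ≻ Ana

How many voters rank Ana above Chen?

Ballots ranking Ana above Chen: 0.
Ballots ranking Chen above Ana: 2+6+1+3 = 12.
So 0 of 12 voters prefer Ana to Chen.

0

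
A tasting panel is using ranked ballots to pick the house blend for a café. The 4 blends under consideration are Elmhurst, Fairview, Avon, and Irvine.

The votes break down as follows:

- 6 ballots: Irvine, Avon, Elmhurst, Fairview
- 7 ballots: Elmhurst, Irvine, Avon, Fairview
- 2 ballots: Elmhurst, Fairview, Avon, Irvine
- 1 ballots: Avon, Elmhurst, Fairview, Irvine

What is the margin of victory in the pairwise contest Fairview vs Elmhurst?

16

Ballots ranking Fairview above Elmhurst: 0.
Ballots ranking Elmhurst above Fairview: 6+7+2+1 = 16.
Elmhurst wins 16–0, a margin of 16.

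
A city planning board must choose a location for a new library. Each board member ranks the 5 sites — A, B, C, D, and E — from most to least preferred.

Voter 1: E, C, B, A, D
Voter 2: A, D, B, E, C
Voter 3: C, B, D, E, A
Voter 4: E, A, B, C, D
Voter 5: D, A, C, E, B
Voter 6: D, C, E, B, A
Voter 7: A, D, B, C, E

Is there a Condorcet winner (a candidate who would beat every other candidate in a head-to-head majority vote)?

Head-to-head results (7 voters total):
A vs B: A wins 4–3.
A vs C: A wins 4–3.
A vs D: A wins 4–3.
A vs E: E wins 4–3.
B vs C: C wins 4–3.
B vs D: D wins 4–3.
B vs E: E wins 4–3.
C vs D: D wins 4–3.
C vs E: C wins 4–3.
D vs E: D wins 5–2.
No candidate beats all others: A beats C beats E beats A, a majority cycle.

No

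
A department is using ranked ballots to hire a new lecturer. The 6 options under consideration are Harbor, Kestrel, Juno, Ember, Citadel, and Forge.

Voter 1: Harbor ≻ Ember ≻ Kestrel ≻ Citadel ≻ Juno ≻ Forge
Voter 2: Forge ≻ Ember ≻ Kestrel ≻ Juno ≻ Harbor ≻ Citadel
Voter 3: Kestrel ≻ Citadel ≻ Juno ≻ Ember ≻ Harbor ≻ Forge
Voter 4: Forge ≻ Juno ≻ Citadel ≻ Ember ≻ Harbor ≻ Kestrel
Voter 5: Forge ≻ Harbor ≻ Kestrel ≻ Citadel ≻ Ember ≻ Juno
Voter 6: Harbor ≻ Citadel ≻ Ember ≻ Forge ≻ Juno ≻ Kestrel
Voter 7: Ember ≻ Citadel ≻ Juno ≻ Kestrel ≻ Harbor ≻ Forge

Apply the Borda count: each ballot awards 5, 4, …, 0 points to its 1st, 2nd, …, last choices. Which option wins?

Borda scores:
  Harbor: 5 + 1 + 1 + 1 + 4 + 5 + 1 = 18
  Kestrel: 3 + 3 + 5 + 0 + 3 + 0 + 2 = 16
  Juno: 1 + 2 + 3 + 4 + 0 + 1 + 3 = 14
  Ember: 4 + 4 + 2 + 2 + 1 + 3 + 5 = 21
  Citadel: 2 + 0 + 4 + 3 + 2 + 4 + 4 = 19
  Forge: 0 + 5 + 0 + 5 + 5 + 2 + 0 = 17
Ember has the highest total.

Ember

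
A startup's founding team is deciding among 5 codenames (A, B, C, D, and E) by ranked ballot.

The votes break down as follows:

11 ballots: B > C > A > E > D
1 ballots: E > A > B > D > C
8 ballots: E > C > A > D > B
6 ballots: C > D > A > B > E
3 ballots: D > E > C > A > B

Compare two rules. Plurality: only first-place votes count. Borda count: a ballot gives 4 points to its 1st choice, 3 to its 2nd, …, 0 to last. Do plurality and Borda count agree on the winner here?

Plurality first-place counts: A 0, B 11, C 6, D 3, E 9 → B.
Borda totals: A 56, B 52, C 87, D 39, E 56 → C.
The two rules disagree: plurality picks B, Borda picks C.

No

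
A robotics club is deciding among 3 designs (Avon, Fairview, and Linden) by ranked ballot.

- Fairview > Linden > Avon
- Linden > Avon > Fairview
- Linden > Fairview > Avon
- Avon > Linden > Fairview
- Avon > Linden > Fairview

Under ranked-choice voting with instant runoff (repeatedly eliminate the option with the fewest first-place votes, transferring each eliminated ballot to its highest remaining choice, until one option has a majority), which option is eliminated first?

Round 1: Avon 2, Linden 2, Fairview 1. Fairview has the fewest and is eliminated.
Round 2: Linden 3, Avon 2. Linden has a majority.

Fairview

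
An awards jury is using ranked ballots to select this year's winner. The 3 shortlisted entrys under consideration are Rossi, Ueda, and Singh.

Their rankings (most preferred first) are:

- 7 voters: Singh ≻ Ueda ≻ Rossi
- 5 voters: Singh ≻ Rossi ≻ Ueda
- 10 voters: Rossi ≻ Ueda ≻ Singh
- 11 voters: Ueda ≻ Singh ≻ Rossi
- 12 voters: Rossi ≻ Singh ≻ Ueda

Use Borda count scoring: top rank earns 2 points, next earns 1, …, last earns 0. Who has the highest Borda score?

Rossi

Borda scores:
  Rossi: 7·0 + 5·1 + 10·2 + 11·0 + 12·2 = 49
  Ueda: 7·1 + 5·0 + 10·1 + 11·2 + 12·0 = 39
  Singh: 7·2 + 5·2 + 10·0 + 11·1 + 12·1 = 47
Rossi has the highest total.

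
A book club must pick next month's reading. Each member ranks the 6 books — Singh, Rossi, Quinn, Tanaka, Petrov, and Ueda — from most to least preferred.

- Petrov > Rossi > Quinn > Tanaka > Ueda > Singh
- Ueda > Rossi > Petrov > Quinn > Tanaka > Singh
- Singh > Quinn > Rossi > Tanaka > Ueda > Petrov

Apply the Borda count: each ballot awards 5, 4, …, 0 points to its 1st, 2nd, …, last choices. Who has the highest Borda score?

Borda scores:
  Singh: 0 + 0 + 5 = 5
  Rossi: 4 + 4 + 3 = 11
  Quinn: 3 + 2 + 4 = 9
  Tanaka: 2 + 1 + 2 = 5
  Petrov: 5 + 3 + 0 = 8
  Ueda: 1 + 5 + 1 = 7
Rossi has the highest total.

Rossi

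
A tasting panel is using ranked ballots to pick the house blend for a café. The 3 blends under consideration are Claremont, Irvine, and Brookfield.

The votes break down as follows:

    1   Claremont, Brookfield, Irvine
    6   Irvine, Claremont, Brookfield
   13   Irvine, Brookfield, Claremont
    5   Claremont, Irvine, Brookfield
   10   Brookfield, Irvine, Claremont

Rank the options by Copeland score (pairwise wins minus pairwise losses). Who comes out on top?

Irvine

Pairwise results:
  Claremont vs Irvine: Irvine wins 29–6.
  Claremont vs Brookfield: Brookfield wins 23–12.
  Irvine vs Brookfield: Irvine wins 24–11.
Copeland scores (wins − losses):
  Claremont: 0 − 2 = -2
  Irvine: 2 − 0 = 2
  Brookfield: 1 − 1 = 0
Irvine has the best Copeland score.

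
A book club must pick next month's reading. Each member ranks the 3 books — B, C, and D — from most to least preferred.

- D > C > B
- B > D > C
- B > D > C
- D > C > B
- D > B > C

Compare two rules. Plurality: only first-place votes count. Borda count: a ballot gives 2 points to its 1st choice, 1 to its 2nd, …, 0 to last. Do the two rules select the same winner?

Yes

Plurality first-place counts: B 2, C 0, D 3 → D.
Borda totals: B 5, C 2, D 8 → D.
The two rules agree on D.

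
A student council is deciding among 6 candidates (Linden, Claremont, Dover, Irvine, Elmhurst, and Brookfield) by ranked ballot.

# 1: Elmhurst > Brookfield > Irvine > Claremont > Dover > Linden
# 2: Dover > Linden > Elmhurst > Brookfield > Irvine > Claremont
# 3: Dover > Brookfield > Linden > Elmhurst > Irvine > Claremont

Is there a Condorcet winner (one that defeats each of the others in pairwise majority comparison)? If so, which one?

Head-to-head results (3 voters total):
Linden vs Claremont: Linden wins 2–1.
Linden vs Dover: Dover wins 3–0.
Linden vs Irvine: Linden wins 2–1.
Linden vs Elmhurst: Linden wins 2–1.
Linden vs Brookfield: Brookfield wins 2–1.
Claremont vs Dover: Dover wins 2–1.
Claremont vs Irvine: Irvine wins 3–0.
Claremont vs Elmhurst: Elmhurst wins 3–0.
Claremont vs Brookfield: Brookfield wins 3–0.
Dover vs Irvine: Dover wins 2–1.
Dover vs Elmhurst: Dover wins 2–1.
Dover vs Brookfield: Dover wins 2–1.
Irvine vs Elmhurst: Elmhurst wins 3–0.
Irvine vs Brookfield: Brookfield wins 3–0.
Elmhurst vs Brookfield: Elmhurst wins 2–1.
Dover beats each rival — Linden (3–0), Claremont (2–1), Irvine (2–1), Elmhurst (2–1), Brookfield (2–1) — so Dover is the Condorcet winner.

Dover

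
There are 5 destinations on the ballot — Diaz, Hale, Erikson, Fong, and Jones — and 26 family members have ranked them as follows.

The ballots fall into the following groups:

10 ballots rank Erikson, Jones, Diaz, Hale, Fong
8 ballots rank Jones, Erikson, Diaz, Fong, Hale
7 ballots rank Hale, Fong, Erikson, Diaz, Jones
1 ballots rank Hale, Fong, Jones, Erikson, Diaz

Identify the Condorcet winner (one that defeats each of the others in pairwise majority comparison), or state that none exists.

Head-to-head results (26 voters total):
Diaz vs Hale: Diaz wins 18–8.
Diaz vs Erikson: Erikson wins 26–0.
Diaz vs Fong: Diaz wins 18–8.
Diaz vs Jones: Jones wins 19–7.
Hale vs Erikson: Erikson wins 18–8.
Hale vs Fong: Hale wins 18–8.
Hale vs Jones: Jones wins 18–8.
Erikson vs Fong: Erikson wins 18–8.
Erikson vs Jones: Erikson wins 17–9.
Fong vs Jones: Jones wins 18–8.
Erikson beats each rival — Diaz (26–0), Hale (18–8), Fong (18–8), Jones (17–9) — so Erikson is the Condorcet winner.

Erikson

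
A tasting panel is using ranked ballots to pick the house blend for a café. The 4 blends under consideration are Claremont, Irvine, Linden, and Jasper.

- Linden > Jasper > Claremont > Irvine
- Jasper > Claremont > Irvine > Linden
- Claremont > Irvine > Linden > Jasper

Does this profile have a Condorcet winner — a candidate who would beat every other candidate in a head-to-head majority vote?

No

Head-to-head results (3 voters total):
Claremont vs Irvine: Claremont wins 3–0.
Claremont vs Linden: Claremont wins 2–1.
Claremont vs Jasper: Jasper wins 2–1.
Irvine vs Linden: Irvine wins 2–1.
Irvine vs Jasper: Jasper wins 2–1.
Linden vs Jasper: Linden wins 2–1.
No candidate beats all others: Claremont beats Linden beats Jasper beats Claremont, a majority cycle.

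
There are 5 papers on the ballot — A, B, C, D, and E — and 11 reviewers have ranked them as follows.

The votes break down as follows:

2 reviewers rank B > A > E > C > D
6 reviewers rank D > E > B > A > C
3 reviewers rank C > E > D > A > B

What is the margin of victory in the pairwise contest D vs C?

1

Ballots ranking D above C: 6.
Ballots ranking C above D: 2+3 = 5.
D wins 6–5, a margin of 1.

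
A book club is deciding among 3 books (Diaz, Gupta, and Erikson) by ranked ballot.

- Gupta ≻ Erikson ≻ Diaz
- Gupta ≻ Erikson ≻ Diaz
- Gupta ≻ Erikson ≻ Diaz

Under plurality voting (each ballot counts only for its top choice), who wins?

First-place vote totals:
  Diaz: 0
  Gupta: 3
  Erikson: 0
Gupta has the most first-place votes.

Gupta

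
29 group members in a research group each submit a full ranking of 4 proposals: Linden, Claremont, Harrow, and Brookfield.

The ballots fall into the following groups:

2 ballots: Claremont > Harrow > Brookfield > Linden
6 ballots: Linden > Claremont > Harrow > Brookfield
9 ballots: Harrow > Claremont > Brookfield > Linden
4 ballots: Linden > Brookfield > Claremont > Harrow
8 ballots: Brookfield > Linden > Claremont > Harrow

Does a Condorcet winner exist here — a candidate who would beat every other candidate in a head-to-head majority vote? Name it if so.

Head-to-head results (29 voters total):
Linden vs Claremont: Linden wins 18–11.
Linden vs Harrow: Linden wins 18–11.
Linden vs Brookfield: Brookfield wins 19–10.
Claremont vs Harrow: Claremont wins 20–9.
Claremont vs Brookfield: Claremont wins 17–12.
Harrow vs Brookfield: Harrow wins 17–12.
No candidate beats all others: Linden beats Claremont beats Brookfield beats Linden, a majority cycle.

There is no Condorcet winner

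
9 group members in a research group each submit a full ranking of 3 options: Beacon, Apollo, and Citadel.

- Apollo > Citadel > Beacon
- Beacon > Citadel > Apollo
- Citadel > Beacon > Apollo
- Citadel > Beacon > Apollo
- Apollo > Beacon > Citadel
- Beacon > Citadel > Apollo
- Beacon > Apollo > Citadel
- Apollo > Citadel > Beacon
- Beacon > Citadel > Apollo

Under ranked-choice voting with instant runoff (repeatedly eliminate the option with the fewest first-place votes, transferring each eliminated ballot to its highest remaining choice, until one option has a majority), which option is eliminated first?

Round 1: Beacon 4, Apollo 3, Citadel 2. Citadel has the fewest and is eliminated.
Round 2: Beacon 6, Apollo 3. Beacon has a majority.

Citadel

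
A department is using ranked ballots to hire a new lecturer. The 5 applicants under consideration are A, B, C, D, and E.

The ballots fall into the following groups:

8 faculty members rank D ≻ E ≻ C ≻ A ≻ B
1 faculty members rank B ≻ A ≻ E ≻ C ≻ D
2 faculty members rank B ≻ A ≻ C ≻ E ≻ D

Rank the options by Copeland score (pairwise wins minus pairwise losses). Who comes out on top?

Pairwise results:
  A vs B: A wins 8–3.
  A vs C: C wins 8–3.
  A vs D: D wins 8–3.
  A vs E: E wins 8–3.
  B vs C: C wins 8–3.
  B vs D: D wins 8–3.
  B vs E: E wins 8–3.
  C vs D: D wins 8–3.
  C vs E: E wins 9–2.
  D vs E: D wins 8–3.
Copeland scores (wins − losses):
  A: 1 − 3 = -2
  B: 0 − 4 = -4
  C: 2 − 2 = 0
  D: 4 − 0 = 4
  E: 3 − 1 = 2
D has the best Copeland score.

D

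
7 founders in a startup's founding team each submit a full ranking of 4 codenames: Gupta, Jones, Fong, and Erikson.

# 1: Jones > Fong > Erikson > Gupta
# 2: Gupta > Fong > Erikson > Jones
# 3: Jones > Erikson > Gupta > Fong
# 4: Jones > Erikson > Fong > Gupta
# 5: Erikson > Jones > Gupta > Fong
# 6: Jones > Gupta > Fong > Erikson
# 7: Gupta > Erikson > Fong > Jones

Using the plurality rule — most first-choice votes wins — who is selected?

Jones

First-place vote totals:
  Gupta: 2
  Jones: 4
  Fong: 0
  Erikson: 1
Jones has the most first-place votes.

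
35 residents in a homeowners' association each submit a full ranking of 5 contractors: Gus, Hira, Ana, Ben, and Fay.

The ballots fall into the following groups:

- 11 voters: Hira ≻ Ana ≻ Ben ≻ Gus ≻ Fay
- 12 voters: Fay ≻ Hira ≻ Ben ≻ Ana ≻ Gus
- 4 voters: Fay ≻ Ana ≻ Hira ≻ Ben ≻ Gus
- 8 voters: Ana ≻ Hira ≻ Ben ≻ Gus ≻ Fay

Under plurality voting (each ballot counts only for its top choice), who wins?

Fay

First-place vote totals:
  Gus: 0
  Hira: 11
  Ana: 8
  Ben: 0
  Fay: 16
Fay has the most first-place votes.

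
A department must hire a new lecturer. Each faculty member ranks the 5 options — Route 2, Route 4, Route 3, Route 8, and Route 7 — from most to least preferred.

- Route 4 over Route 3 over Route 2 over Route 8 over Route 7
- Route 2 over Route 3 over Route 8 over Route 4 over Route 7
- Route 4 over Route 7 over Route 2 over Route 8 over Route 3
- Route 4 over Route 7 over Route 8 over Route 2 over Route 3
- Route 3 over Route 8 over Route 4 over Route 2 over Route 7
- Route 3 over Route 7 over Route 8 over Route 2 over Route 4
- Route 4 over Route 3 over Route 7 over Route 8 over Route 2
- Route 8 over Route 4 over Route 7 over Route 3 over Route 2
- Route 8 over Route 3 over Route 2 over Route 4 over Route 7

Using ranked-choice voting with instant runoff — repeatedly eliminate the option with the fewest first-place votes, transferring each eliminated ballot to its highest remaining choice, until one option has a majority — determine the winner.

Round 1: Route 4 4, Route 3 2, Route 8 2, Route 2 1, Route 7 0. Route 7 has the fewest and is eliminated.
Round 2: Route 4 4, Route 3 2, Route 8 2, Route 2 1. Route 2 has the fewest and is eliminated.
Round 3: Route 4 4, Route 3 3, Route 8 2. Route 8 has the fewest and is eliminated.
Round 4: Route 4 5, Route 3 4. Route 4 has a majority.

Route 4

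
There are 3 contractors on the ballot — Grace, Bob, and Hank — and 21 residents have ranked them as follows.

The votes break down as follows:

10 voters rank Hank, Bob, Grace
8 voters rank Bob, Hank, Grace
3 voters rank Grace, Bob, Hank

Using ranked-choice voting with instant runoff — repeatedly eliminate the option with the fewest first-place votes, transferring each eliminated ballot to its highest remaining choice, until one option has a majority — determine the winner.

Round 1: Hank 10, Bob 8, Grace 3. Grace has the fewest and is eliminated.
Round 2: Bob 11, Hank 10. Bob has a majority.

Bob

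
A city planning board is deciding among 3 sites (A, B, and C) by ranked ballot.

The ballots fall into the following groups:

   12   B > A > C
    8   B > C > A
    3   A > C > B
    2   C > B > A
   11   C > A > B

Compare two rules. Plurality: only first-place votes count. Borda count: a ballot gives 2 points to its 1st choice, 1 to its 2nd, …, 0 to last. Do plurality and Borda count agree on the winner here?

Plurality first-place counts: A 3, B 20, C 13 → B.
Borda totals: A 29, B 42, C 37 → B.
The two rules agree on B.

Yes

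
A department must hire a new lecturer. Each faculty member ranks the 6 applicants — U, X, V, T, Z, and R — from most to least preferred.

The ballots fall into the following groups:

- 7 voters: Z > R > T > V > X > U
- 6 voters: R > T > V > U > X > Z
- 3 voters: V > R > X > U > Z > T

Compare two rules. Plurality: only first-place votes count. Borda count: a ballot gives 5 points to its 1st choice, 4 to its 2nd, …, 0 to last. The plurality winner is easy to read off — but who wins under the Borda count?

R

Plurality first-place counts: U 0, X 0, V 3, T 0, Z 7, R 6 → Z.
Borda totals: U 18, X 22, V 47, T 45, Z 38, R 70 → R.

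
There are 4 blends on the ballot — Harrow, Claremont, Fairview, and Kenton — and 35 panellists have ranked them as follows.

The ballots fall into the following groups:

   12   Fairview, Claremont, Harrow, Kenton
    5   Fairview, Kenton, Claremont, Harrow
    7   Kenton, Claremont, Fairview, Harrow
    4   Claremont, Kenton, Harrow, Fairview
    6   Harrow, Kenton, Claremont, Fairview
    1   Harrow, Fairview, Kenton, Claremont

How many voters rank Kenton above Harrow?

16

Ballots ranking Kenton above Harrow: 5+7+4 = 16.
Ballots ranking Harrow above Kenton: 12+6+1 = 19.
So 16 of 35 voters prefer Kenton to Harrow.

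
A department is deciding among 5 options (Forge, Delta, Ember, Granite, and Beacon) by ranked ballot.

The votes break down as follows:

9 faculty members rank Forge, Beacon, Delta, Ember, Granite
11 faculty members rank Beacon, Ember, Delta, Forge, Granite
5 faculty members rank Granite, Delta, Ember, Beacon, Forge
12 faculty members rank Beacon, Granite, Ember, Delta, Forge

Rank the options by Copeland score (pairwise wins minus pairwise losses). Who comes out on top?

Beacon

Pairwise results:
  Forge vs Delta: Delta wins 28–9.
  Forge vs Ember: Ember wins 28–9.
  Forge vs Granite: Forge wins 20–17.
  Forge vs Beacon: Beacon wins 28–9.
  Delta vs Ember: Ember wins 23–14.
  Delta vs Granite: Delta wins 20–17.
  Delta vs Beacon: Beacon wins 32–5.
  Ember vs Granite: Ember wins 20–17.
  Ember vs Beacon: Beacon wins 32–5.
  Granite vs Beacon: Beacon wins 32–5.
Copeland scores (wins − losses):
  Forge: 1 − 3 = -2
  Delta: 2 − 2 = 0
  Ember: 3 − 1 = 2
  Granite: 0 − 4 = -4
  Beacon: 4 − 0 = 4
Beacon has the best Copeland score.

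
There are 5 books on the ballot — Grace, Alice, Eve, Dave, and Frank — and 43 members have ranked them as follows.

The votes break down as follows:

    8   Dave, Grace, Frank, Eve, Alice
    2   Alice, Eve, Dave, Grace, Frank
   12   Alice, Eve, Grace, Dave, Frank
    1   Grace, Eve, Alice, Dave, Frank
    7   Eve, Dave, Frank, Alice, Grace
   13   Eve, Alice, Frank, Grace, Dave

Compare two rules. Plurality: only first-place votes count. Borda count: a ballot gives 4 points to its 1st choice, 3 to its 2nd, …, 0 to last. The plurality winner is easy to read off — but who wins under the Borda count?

Plurality first-place counts: Grace 1, Alice 14, Eve 20, Dave 8, Frank 0 → Eve.
Borda totals: Grace 67, Alice 104, Eve 133, Dave 70, Frank 56 → Eve.

Eve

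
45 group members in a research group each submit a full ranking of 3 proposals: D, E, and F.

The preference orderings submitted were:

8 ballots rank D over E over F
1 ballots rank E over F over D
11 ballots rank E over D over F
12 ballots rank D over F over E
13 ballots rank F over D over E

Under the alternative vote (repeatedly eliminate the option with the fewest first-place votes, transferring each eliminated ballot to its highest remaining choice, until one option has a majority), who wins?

D

Round 1: D 20, F 13, E 12. E has the fewest and is eliminated.
Round 2: D 31, F 14. D has a majority.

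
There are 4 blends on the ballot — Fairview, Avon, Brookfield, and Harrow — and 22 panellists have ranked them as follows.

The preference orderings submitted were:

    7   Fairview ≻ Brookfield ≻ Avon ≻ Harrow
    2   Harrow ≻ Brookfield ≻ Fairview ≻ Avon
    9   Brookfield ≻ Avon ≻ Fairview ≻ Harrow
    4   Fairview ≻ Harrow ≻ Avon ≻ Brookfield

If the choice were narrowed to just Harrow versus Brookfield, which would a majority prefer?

Ballots ranking Harrow above Brookfield: 2+4 = 6.
Ballots ranking Brookfield above Harrow: 7+9 = 16.
Brookfield wins the head-to-head, 16–6.

Brookfield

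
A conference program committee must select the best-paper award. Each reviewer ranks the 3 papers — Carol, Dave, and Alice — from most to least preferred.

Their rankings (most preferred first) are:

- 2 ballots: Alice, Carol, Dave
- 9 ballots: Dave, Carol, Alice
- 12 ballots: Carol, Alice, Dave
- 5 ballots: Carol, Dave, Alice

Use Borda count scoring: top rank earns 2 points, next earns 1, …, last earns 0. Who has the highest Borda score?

Carol

Borda scores:
  Carol: 2·1 + 9·1 + 12·2 + 5·2 = 45
  Dave: 2·0 + 9·2 + 12·0 + 5·1 = 23
  Alice: 2·2 + 9·0 + 12·1 + 5·0 = 16
Carol has the highest total.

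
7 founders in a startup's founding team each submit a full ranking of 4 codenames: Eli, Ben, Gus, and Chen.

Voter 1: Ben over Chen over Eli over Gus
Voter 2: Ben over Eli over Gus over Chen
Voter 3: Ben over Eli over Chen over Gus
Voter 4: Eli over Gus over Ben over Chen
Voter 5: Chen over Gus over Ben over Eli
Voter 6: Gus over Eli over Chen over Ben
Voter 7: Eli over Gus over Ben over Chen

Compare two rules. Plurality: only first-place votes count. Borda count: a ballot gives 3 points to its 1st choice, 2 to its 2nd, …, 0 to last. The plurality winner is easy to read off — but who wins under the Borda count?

Plurality first-place counts: Eli 2, Ben 3, Gus 1, Chen 1 → Ben.
Borda totals: Eli 13, Ben 12, Gus 10, Chen 7 → Eli.

Eli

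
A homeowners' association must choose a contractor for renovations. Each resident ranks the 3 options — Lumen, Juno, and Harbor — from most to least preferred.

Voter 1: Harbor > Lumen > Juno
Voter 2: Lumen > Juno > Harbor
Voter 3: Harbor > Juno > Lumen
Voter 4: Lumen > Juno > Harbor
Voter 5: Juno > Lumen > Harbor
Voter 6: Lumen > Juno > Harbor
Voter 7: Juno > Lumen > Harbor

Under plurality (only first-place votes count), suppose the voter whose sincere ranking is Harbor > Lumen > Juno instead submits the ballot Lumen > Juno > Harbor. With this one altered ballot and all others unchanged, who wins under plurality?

Lumen

First-place totals with the altered ballot: Lumen 4, Juno 2, Harbor 1.
The winner is unchanged: still Lumen.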